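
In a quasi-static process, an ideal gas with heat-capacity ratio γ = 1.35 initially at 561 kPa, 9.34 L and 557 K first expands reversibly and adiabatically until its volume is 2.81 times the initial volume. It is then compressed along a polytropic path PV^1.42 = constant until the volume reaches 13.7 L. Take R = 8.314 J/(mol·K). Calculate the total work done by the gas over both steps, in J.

n = P₁V₁/(RT₁) = 561×9.34/(8.314×557) = 1.13 mol.
Step 1 — Adiabatic: TV^(γ−1) = const ⇒ T₂ = 557×(0.356)^0.350 = 388 K; PV^γ = const ⇒ P₂ = 139 kPa.
ΔU = nCvΔT = 1.13×23.8×(388−557) = -4540 J.
Q = 0 for an adiabatic process, so W = −ΔU = 4540 J.
State after step 1: P = 139 kPa, V = 26.2 L, T = 388 K.
Step 2 — Polytropic n=1.42: T₂ = T₁(V₁/V₂)^(n−1) = 388×(1.92)^0.42 = 510 K; P₂ = P₁(V₁/V₂)^n = 350 kPa.
W = (P₁V₁−P₂V₂)/(n−1) = (139×26.2−350×13.7)/0.42 = -2730 J.
ΔU = nCvΔT = 1.13×23.8×(510−388) = 3270 J.
Q = ΔU + W = 546 J.
Net over both steps: W = 1810 J, Q = 546 J, ΔU = -1270 J.

1810 J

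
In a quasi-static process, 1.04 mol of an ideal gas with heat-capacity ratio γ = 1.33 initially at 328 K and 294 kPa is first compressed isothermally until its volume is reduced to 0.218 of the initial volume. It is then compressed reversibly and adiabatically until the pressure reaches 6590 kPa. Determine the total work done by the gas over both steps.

V₁ = nRT₁/P₁ = 1.04×8.314×328/294 = 9.65 L.
Step 1 — Isothermal: T stays 328 K; PV = const ⇒ V₂ = 2.10 L, P₂ = 1350 kPa.
ΔU = 0 (ideal gas, T constant).
W = nRT ln(V₂/V₁) = 1.04×8.314×328×ln(0.218) = -4320 J.
Q = ΔU + W = -4320 J.
State after step 1: P = 1350 kPa, V = 2.10 L, T = 328 K.
Step 2 — Adiabatic: T₂/T₁ = (P₂/P₁)^((γ−1)/γ) ⇒ T₂ = 328×(4.89)^0.248 = 486 K; V₂ = 0.638 L.
ΔU = nCvΔT = 1.04×25.2×(486−328) = 4150 J.
Q = 0 for an adiabatic process, so W = −ΔU = -4150 J.
Net over both steps: W = -8470 J, Q = -4320 J, ΔU = 4150 J.

-8470 J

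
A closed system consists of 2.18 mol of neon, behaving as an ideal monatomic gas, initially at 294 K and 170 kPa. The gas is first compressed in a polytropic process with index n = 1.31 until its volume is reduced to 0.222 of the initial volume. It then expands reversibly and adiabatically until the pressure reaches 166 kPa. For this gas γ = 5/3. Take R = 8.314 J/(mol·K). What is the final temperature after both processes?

211 K

V₁ = nRT₁/P₁ = 2.18×8.314×294/170 = 31.3 L.
Step 1 — Polytropic n=1.31: T₂ = T₁(V₁/V₂)^(n−1) = 294×(4.50)^0.31 = 469 K; P₂ = P₁(V₁/V₂)^n = 1220 kPa.
W = (P₁V₁−P₂V₂)/(n−1) = (170×31.3−1220×6.96)/0.31 = -10200 J.
ΔU = nCvΔT = 2.18×12.5×(469−294) = 4750 J.
Q = ΔU + W = -5470 J.
State after step 1: P = 1220 kPa, V = 6.96 L, T = 469 K.
Step 2 — Adiabatic: T₂/T₁ = (P₂/P₁)^((γ−1)/γ) ⇒ T₂ = 469×(0.136)^0.400 = 211 K; V₂ = 23.0 L.
ΔU = nCvΔT = 2.18×12.5×(211−469) = -7010 J.
Q = 0 for an adiabatic process, so W = −ΔU = 7010 J.
Net over both steps: W = -3210 J, Q = -5470 J, ΔU = -2260 J.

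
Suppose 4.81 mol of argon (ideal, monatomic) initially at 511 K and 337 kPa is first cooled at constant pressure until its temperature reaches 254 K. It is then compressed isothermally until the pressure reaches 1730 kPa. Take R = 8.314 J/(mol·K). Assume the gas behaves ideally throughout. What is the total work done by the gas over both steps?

V₁ = nRT₁/P₁ = 4.81×8.314×511/337 = 60.6 L.
Step 1 — Isobaric: P stays 337 kPa; V/T = const ⇒ T₂ = 254 K, V₂ = 30.1 L.
W = PΔV = 337×(30.1−60.6) kPa·L = -10300 J.
ΔU = nCvΔT = 4.81×12.5×(254−511) = -15400 J.
Q = ΔU + W = nCpΔT = -25700 J.
State after step 1: P = 337 kPa, V = 30.1 L, T = 254 K.
Step 2 — Isothermal: T stays 254 K; PV = const ⇒ V₂ = 5.87 L, P₂ = 1730 kPa.
ΔU = 0 (ideal gas, T constant).
W = nRT ln(V₂/V₁) = 4.81×8.314×254×ln(0.195) = -16600 J.
Q = ΔU + W = -16600 J.
Net over both steps: W = -26900 J, Q = -42300 J, ΔU = -15400 J.

-26900 J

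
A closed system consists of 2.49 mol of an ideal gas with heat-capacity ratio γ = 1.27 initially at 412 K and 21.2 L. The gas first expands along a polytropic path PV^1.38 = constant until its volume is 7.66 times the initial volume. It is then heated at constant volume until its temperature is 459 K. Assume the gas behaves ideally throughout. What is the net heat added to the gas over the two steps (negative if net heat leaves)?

P₁ = nRT₁/V₁ = 2.49×8.314×412/21.2 = 402 kPa.
Step 1 — Polytropic n=1.38: T₂ = T₁(V₁/V₂)^(n−1) = 412×(0.131)^0.38 = 190 K; P₂ = P₁(V₁/V₂)^n = 24.2 kPa.
W = (P₁V₁−P₂V₂)/(n−1) = (402×21.2−24.2×162)/0.38 = 12100 J.
ΔU = nCvΔT = 2.49×30.8×(190−412) = -17000 J.
Q = ΔU + W = -4930 J.
State after step 1: P = 24.2 kPa, V = 162 L, T = 190 K.
Step 2 — Isochoric: V stays 162 L; P/T = const ⇒ T₂ = 459 K, P₂ = 58.5 kPa.
W = 0 (no volume change).
ΔU = nCvΔT = 2.49×30.8×(459−190) = 20600 J.
Q = ΔU = 20600 J.
Net over both steps: W = 12100 J, Q = 15700 J, ΔU = 3600 J.

15700 J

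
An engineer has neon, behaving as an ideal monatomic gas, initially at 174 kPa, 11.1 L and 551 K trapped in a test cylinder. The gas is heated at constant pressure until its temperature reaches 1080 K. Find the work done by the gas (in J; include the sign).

n = P₁V₁/(RT₁) = 174×11.1/(8.314×551) = 0.422 mol.
Isobaric: P stays 174 kPa; V/T = const ⇒ T₂ = 1080 K, V₂ = 21.8 L.
W = PΔV = 174×(21.8−11.1) kPa·L = 1850 J.

1850 J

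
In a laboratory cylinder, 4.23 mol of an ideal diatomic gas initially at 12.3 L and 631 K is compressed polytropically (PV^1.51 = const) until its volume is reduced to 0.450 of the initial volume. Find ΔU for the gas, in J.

27900 J

P₁ = nRT₁/V₁ = 4.23×8.314×631/12.3 = 1800 kPa.
Polytropic n=1.51: T₂ = T₁(V₁/V₂)^(n−1) = 631×(2.22)^0.51 = 948 K; P₂ = P₁(V₁/V₂)^n = 6020 kPa.
For an ideal gas ΔU = nCvΔT with Cv = (5/2)R = 20.8 J/(mol·K).
ΔU = 4.23×20.8×(948−631) = 27900 J.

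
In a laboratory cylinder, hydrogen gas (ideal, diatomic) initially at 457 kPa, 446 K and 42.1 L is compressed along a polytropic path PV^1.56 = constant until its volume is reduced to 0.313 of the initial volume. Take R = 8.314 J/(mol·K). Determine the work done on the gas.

n = P₁V₁/(RT₁) = 457×42.1/(8.314×446) = 5.19 mol.
Polytropic n=1.56: T₂ = T₁(V₁/V₂)^(n−1) = 446×(3.19)^0.56 = 855 K; P₂ = P₁(V₁/V₂)^n = 2800 kPa.
W = (P₁V₁−P₂V₂)/(n−1) = (457×42.1−2800×13.2)/0.56 = -31500 J.
Work done on the gas = −W_by = 31500 J.

31500 J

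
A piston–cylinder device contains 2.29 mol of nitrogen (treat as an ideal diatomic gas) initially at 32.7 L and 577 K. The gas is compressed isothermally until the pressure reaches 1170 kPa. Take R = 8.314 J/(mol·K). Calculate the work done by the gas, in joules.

P₁ = nRT₁/V₁ = 2.29×8.314×577/32.7 = 336 kPa.
Isothermal: T stays 577 K; PV = const ⇒ V₂ = 9.39 L, P₂ = 1170 kPa.
W = nRT ln(V₂/V₁) = 2.29×8.314×577×ln(0.287) = -13700 J.

-13700 J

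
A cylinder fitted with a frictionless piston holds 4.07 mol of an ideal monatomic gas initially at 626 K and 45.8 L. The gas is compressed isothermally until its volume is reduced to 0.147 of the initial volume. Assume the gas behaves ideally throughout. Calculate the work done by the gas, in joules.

-40600 J

P₁ = nRT₁/V₁ = 4.07×8.314×626/45.8 = 463 kPa.
Isothermal: T stays 626 K; PV = const ⇒ V₂ = 6.73 L, P₂ = 3150 kPa.
W = nRT ln(V₂/V₁) = 4.07×8.314×626×ln(0.147) = -40600 J.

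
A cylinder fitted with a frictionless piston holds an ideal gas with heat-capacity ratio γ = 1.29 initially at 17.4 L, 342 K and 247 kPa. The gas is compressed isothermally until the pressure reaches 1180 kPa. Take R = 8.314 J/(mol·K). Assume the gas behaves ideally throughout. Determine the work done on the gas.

n = P₁V₁/(RT₁) = 247×17.4/(8.314×342) = 1.51 mol.
Isothermal: T stays 342 K; PV = const ⇒ V₂ = 3.64 L, P₂ = 1180 kPa.
W = nRT ln(V₂/V₁) = 1.51×8.314×342×ln(0.209) = -6720 J.
Work done on the gas = −W_by = 6720 J.

6720 J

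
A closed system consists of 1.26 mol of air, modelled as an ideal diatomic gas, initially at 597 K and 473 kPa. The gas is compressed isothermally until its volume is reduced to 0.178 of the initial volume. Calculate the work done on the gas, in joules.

10800 J

V₁ = nRT₁/P₁ = 1.26×8.314×597/473 = 13.2 L.
Isothermal: T stays 597 K; PV = const ⇒ V₂ = 2.35 L, P₂ = 2660 kPa.
W = nRT ln(V₂/V₁) = 1.26×8.314×597×ln(0.178) = -10800 J.
Work done on the gas = −W_by = 10800 J.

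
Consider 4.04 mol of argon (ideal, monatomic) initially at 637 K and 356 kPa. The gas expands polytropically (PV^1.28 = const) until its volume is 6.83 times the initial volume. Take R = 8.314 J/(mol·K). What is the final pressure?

V₁ = nRT₁/P₁ = 4.04×8.314×637/356 = 60.1 L.
Polytropic n=1.28: T₂ = T₁(V₁/V₂)^(n−1) = 637×(0.146)^0.28 = 372 K; P₂ = P₁(V₁/V₂)^n = 30.4 kPa.

30.4 kPa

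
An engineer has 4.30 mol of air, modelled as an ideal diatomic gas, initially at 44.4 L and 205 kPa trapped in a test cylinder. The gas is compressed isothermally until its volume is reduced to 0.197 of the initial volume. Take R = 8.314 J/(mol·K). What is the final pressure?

1040 kPa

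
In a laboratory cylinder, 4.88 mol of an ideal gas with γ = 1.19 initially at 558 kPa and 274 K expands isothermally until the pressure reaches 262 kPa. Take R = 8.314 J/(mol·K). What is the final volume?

V₁ = nRT₁/P₁ = 4.88×8.314×274/558 = 19.9 L.
Isothermal: T stays 274 K; PV = const ⇒ V₂ = 42.4 L, P₂ = 262 kPa.

42.4 L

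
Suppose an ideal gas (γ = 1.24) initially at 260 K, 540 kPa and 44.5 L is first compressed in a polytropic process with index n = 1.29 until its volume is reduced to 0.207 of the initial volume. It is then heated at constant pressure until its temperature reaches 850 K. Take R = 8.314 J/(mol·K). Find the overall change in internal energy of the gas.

227000 J

n = P₁V₁/(RT₁) = 540×44.5/(8.314×260) = 11.1 mol.
Step 1 — Polytropic n=1.29: T₂ = T₁(V₁/V₂)^(n−1) = 260×(4.83)^0.29 = 411 K; P₂ = P₁(V₁/V₂)^n = 4120 kPa.
W = (P₁V₁−P₂V₂)/(n−1) = (540×44.5−4120×9.21)/0.29 = -48000 J.
ΔU = nCvΔT = 11.1×34.6×(411−260) = 58000 J.
Q = ΔU + W = 9990 J.
State after step 1: P = 4120 kPa, V = 9.21 L, T = 411 K.
Step 2 — Isobaric: P stays 4120 kPa; V/T = const ⇒ T₂ = 850 K, V₂ = 19.1 L.
W = PΔV = 4120×(19.1−9.21) kPa·L = 40600 J.
ΔU = nCvΔT = 11.1×34.6×(850−411) = 169000 J.
Q = ΔU + W = nCpΔT = 210000 J.
Net over both steps: W = -7360 J, Q = 220000 J, ΔU = 227000 J.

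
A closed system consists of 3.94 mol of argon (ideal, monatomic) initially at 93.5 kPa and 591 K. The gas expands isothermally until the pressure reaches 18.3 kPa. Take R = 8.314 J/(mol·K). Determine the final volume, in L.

1060 L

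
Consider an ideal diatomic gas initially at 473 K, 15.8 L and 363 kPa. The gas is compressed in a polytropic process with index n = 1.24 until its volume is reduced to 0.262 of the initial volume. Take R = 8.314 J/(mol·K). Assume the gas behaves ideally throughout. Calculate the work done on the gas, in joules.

n = P₁V₁/(RT₁) = 363×15.8/(8.314×473) = 1.46 mol.
Polytropic n=1.24: T₂ = T₁(V₁/V₂)^(n−1) = 473×(3.82)^0.24 = 652 K; P₂ = P₁(V₁/V₂)^n = 1910 kPa.
W = (P₁V₁−P₂V₂)/(n−1) = (363×15.8−1910×4.14)/0.24 = -9060 J.
Work done on the gas = −W_by = 9060 J.

9060 J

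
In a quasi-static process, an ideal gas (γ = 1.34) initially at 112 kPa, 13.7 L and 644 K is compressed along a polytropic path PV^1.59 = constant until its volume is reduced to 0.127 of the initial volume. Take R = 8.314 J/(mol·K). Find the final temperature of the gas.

2180 K

Polytropic n=1.59: T₂ = T₁(V₁/V₂)^(n−1) = 644×(7.87)^0.59 = 2180 K; P₂ = P₁(V₁/V₂)^n = 2980 kPa.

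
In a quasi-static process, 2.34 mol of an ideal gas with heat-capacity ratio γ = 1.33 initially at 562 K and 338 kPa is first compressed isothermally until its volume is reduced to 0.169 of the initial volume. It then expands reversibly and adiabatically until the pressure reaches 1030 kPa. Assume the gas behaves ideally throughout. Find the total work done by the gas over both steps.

V₁ = nRT₁/P₁ = 2.34×8.314×562/338 = 32.3 L.
Step 1 — Isothermal: T stays 562 K; PV = const ⇒ V₂ = 5.47 L, P₂ = 2000 kPa.
ΔU = 0 (ideal gas, T constant).
W = nRT ln(V₂/V₁) = 2.34×8.314×562×ln(0.169) = -19400 J.
Q = ΔU + W = -19400 J.
State after step 1: P = 2000 kPa, V = 5.47 L, T = 562 K.
Step 2 — Adiabatic: T₂/T₁ = (P₂/P₁)^((γ−1)/γ) ⇒ T₂ = 562×(0.515)^0.248 = 477 K; V₂ = 9.00 L.
ΔU = nCvΔT = 2.34×25.2×(477−562) = -5030 J.
Q = 0 for an adiabatic process, so W = −ΔU = 5030 J.
Net over both steps: W = -14400 J, Q = -19400 J, ΔU = -5030 J.

-14400 J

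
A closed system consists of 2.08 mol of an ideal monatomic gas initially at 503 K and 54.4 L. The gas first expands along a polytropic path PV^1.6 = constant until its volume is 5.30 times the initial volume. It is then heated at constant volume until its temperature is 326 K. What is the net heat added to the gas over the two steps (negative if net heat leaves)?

P₁ = nRT₁/V₁ = 2.08×8.314×503/54.4 = 160 kPa.
Step 1 — Polytropic n=1.6: T₂ = T₁(V₁/V₂)^(n−1) = 503×(0.189)^0.60 = 185 K; P₂ = P₁(V₁/V₂)^n = 11.1 kPa.
W = (P₁V₁−P₂V₂)/(n−1) = (160×54.4−11.1×288)/0.60 = 9170 J.
ΔU = nCvΔT = 2.08×12.5×(185−503) = -8250 J.
Q = ΔU + W = 917 J.
State after step 1: P = 11.1 kPa, V = 288 L, T = 185 K.
Step 2 — Isochoric: V stays 288 L; P/T = const ⇒ T₂ = 326 K, P₂ = 19.6 kPa.
W = 0 (no volume change).
ΔU = nCvΔT = 2.08×12.5×(326−185) = 3660 J.
Q = ΔU = 3660 J.
Net over both steps: W = 9170 J, Q = 4580 J, ΔU = -4590 J.

4580 J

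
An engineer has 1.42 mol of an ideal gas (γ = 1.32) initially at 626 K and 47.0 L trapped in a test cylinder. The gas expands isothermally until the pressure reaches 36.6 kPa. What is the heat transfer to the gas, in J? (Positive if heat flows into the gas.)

10800 J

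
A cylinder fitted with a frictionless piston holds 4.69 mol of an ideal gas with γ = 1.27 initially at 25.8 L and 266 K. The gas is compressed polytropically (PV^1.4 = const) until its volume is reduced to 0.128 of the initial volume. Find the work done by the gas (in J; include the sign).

-33100 J

P₁ = nRT₁/V₁ = 4.69×8.314×266/25.8 = 402 kPa.
Polytropic n=1.4: T₂ = T₁(V₁/V₂)^(n−1) = 266×(7.81)^0.40 = 605 K; P₂ = P₁(V₁/V₂)^n = 7150 kPa.
W = (P₁V₁−P₂V₂)/(n−1) = (402×25.8−7150×3.30)/0.40 = -33100 J.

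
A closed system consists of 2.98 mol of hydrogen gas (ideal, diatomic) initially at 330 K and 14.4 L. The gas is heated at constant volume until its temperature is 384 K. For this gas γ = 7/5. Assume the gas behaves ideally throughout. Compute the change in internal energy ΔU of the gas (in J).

3340 J

P₁ = nRT₁/V₁ = 2.98×8.314×330/14.4 = 568 kPa.
Isochoric: V stays 14.4 L; P/T = const ⇒ T₂ = 384 K, P₂ = 661 kPa.
For an ideal gas ΔU = nCvΔT with Cv = (5/2)R = 20.8 J/(mol·K).
ΔU = 2.98×20.8×(384−330) = 3340 J.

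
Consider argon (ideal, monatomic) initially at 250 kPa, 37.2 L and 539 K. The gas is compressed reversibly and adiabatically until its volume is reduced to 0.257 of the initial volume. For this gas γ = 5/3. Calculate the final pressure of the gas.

Adiabatic: TV^(γ−1) = const ⇒ T₂ = 539×(3.89)^0.667 = 1330 K; PV^γ = const ⇒ P₂ = 2410 kPa.

2410 kPa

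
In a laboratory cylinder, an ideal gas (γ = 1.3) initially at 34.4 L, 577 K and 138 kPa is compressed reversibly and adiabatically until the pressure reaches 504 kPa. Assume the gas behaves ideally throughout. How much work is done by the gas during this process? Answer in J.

-5510 J

n = P₁V₁/(RT₁) = 138×34.4/(8.314×577) = 0.990 mol.
Adiabatic: T₂/T₁ = (P₂/P₁)^((γ−1)/γ) ⇒ T₂ = 577×(3.65)^0.231 = 778 K; V₂ = 12.7 L.
ΔU = nCvΔT = 0.990×27.7×(778−577) = 5510 J.
Q = 0 for an adiabatic process, so W = −ΔU = -5510 J.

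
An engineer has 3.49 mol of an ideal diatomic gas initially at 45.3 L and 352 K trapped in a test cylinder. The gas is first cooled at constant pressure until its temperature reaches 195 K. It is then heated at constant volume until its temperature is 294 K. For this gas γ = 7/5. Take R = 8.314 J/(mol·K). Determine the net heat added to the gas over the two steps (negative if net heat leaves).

-8760 J

P₁ = nRT₁/V₁ = 3.49×8.314×352/45.3 = 225 kPa.
Step 1 — Isobaric: P stays 225 kPa; V/T = const ⇒ T₂ = 195 K, V₂ = 25.1 L.
W = PΔV = 225×(25.1−45.3) kPa·L = -4560 J.
ΔU = nCvΔT = 3.49×20.8×(195−352) = -11400 J.
Q = ΔU + W = nCpΔT = -15900 J.
State after step 1: P = 225 kPa, V = 25.1 L, T = 195 K.
Step 2 — Isochoric: V stays 25.1 L; P/T = const ⇒ T₂ = 294 K, P₂ = 340 kPa.
W = 0 (no volume change).
ΔU = nCvΔT = 3.49×20.8×(294−195) = 7180 J.
Q = ΔU = 7180 J.
Net over both steps: W = -4560 J, Q = -8760 J, ΔU = -4210 J.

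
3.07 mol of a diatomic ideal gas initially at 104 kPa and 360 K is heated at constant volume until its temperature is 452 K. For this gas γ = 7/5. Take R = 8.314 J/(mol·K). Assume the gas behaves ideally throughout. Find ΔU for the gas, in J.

5870 J

V₁ = nRT₁/P₁ = 3.07×8.314×360/104 = 88.4 L.
Isochoric: V stays 88.4 L; P/T = const ⇒ T₂ = 452 K, P₂ = 131 kPa.
For an ideal gas ΔU = nCvΔT with Cv = (5/2)R = 20.8 J/(mol·K).
ΔU = 3.07×20.8×(452−360) = 5870 J.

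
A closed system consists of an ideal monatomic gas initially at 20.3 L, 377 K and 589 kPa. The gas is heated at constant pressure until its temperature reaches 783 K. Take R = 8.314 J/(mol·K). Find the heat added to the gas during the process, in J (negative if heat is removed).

32200 J

n = P₁V₁/(RT₁) = 589×20.3/(8.314×377) = 3.81 mol.
Isobaric: P stays 589 kPa; V/T = const ⇒ T₂ = 783 K, V₂ = 42.2 L.
W = PΔV = 589×(42.2−20.3) kPa·L = 12900 J.
ΔU = nCvΔT = 3.81×12.5×(783−377) = 19300 J.
Q = ΔU + W = nCpΔT = 32200 J.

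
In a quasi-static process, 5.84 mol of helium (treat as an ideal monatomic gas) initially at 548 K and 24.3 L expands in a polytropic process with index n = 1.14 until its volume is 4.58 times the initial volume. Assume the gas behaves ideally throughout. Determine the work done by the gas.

P₁ = nRT₁/V₁ = 5.84×8.314×548/24.3 = 1090 kPa.
Polytropic n=1.14: T₂ = T₁(V₁/V₂)^(n−1) = 548×(0.218)^0.14 = 443 K; P₂ = P₁(V₁/V₂)^n = 193 kPa.
W = (P₁V₁−P₂V₂)/(n−1) = (1090×24.3−193×111)/0.14 = 36500 J.

36500 J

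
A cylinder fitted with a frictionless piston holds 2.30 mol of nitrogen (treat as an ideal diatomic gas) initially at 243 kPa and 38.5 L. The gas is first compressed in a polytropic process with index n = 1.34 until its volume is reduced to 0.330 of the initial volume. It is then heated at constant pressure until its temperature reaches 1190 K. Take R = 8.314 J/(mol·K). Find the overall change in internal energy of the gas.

33500 J

T₁ = P₁V₁/(nR) = 243×38.5/(2.30×8.314) = 489 K.
Step 1 — Polytropic n=1.34: T₂ = T₁(V₁/V₂)^(n−1) = 489×(3.03)^0.34 = 713 K; P₂ = P₁(V₁/V₂)^n = 1070 kPa.
W = (P₁V₁−P₂V₂)/(n−1) = (243×38.5−1070×12.7)/0.34 = -12600 J.
ΔU = nCvΔT = 2.30×20.8×(713−489) = 10700 J.
Q = ΔU + W = -1890 J.
State after step 1: P = 1070 kPa, V = 12.7 L, T = 713 K.
Step 2 — Isobaric: P stays 1070 kPa; V/T = const ⇒ T₂ = 1190 K, V₂ = 21.2 L.
W = PΔV = 1070×(21.2−12.7) kPa·L = 9120 J.
ΔU = nCvΔT = 2.30×20.8×(1190−713) = 22800 J.
Q = ΔU + W = nCpΔT = 31900 J.
Net over both steps: W = -3480 J, Q = 30000 J, ΔU = 33500 J.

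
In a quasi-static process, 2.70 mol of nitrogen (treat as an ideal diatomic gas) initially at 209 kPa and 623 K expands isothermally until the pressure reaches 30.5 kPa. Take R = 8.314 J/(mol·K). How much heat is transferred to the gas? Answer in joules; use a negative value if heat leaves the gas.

26900 J

V₁ = nRT₁/P₁ = 2.70×8.314×623/209 = 66.9 L.
Isothermal: T stays 623 K; PV = const ⇒ V₂ = 459 L, P₂ = 30.5 kPa.
ΔU = 0 (ideal gas, T constant).
W = nRT ln(V₂/V₁) = 2.70×8.314×623×ln(6.85) = 26900 J.
Q = ΔU + W = 26900 J.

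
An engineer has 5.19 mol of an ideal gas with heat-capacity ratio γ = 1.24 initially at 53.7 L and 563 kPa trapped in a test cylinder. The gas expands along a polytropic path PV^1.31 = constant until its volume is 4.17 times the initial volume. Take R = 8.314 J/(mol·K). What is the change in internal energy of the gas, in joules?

T₁ = P₁V₁/(nR) = 563×53.7/(5.19×8.314) = 701 K.
Polytropic n=1.31: T₂ = T₁(V₁/V₂)^(n−1) = 701×(0.240)^0.31 = 450 K; P₂ = P₁(V₁/V₂)^n = 86.7 kPa.
For an ideal gas ΔU = nCvΔT with Cv = R/(γ−1) = 34.6 J/(mol·K).
ΔU = 5.19×34.6×(450−701) = -45100 J.

-45100 J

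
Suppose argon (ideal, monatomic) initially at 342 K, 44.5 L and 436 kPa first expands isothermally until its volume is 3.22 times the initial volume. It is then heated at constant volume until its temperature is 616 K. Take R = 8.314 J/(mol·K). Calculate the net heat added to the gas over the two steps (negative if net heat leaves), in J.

n = P₁V₁/(RT₁) = 436×44.5/(8.314×342) = 6.82 mol.
Step 1 — Isothermal: T stays 342 K; PV = const ⇒ V₂ = 143 L, P₂ = 135 kPa.
ΔU = 0 (ideal gas, T constant).
W = nRT ln(V₂/V₁) = 6.82×8.314×342×ln(3.22) = 22700 J.
Q = ΔU + W = 22700 J.
State after step 1: P = 135 kPa, V = 143 L, T = 342 K.
Step 2 — Isochoric: V stays 143 L; P/T = const ⇒ T₂ = 616 K, P₂ = 244 kPa.
W = 0 (no volume change).
ΔU = nCvΔT = 6.82×12.5×(616−342) = 23300 J.
Q = ΔU = 23300 J.
Net over both steps: W = 22700 J, Q = 46000 J, ΔU = 23300 J.

46000 J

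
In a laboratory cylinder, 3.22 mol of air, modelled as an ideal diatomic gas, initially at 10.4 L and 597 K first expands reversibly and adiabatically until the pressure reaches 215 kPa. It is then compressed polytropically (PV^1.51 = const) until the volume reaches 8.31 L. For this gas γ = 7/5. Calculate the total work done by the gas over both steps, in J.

-5970 J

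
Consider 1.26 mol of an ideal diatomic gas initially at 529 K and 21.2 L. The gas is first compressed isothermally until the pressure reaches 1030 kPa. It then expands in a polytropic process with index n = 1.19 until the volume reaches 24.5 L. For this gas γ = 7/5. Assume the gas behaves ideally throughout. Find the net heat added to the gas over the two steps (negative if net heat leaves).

-3770 J

P₁ = nRT₁/V₁ = 1.26×8.314×529/21.2 = 261 kPa.
Step 1 — Isothermal: T stays 529 K; PV = const ⇒ V₂ = 5.38 L, P₂ = 1030 kPa.
ΔU = 0 (ideal gas, T constant).
W = nRT ln(V₂/V₁) = 1.26×8.314×529×ln(0.254) = -7600 J.
Q = ΔU + W = -7600 J.
State after step 1: P = 1030 kPa, V = 5.38 L, T = 529 K.
Step 2 — Polytropic n=1.19: T₂ = T₁(V₁/V₂)^(n−1) = 529×(0.220)^0.19 = 397 K; P₂ = P₁(V₁/V₂)^n = 170 kPa.
W = (P₁V₁−P₂V₂)/(n−1) = (1030×5.38−170×24.5)/0.19 = 7300 J.
ΔU = nCvΔT = 1.26×20.8×(397−529) = -3470 J.
Q = ΔU + W = 3830 J.
Net over both steps: W = -300 J, Q = -3770 J, ΔU = -3470 J.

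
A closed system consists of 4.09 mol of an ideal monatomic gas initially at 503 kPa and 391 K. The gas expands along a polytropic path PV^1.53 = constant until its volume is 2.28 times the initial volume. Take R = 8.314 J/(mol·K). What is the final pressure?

V₁ = nRT₁/P₁ = 4.09×8.314×391/503 = 26.4 L.
Polytropic n=1.53: T₂ = T₁(V₁/V₂)^(n−1) = 391×(0.439)^0.53 = 253 K; P₂ = P₁(V₁/V₂)^n = 143 kPa.

143 kPa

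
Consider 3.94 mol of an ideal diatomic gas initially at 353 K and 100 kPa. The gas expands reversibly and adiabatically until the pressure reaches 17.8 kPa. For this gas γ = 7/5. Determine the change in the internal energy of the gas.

-11300 J

V₁ = nRT₁/P₁ = 3.94×8.314×353/100 = 116 L.
Adiabatic: T₂/T₁ = (P₂/P₁)^((γ−1)/γ) ⇒ T₂ = 353×(0.178)^0.286 = 216 K; V₂ = 397 L.
For an ideal gas ΔU = nCvΔT with Cv = (5/2)R = 20.8 J/(mol·K).
ΔU = 3.94×20.8×(216−353) = -11300 J.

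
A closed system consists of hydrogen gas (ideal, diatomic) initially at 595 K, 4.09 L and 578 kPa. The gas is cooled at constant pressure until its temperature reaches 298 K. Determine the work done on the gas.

n = P₁V₁/(RT₁) = 578×4.09/(8.314×595) = 0.478 mol.
Isobaric: P stays 578 kPa; V/T = const ⇒ T₂ = 298 K, V₂ = 2.05 L.
W = PΔV = 578×(2.05−4.09) kPa·L = -1180 J.
Work done on the gas = −W_by = 1180 J.

1180 J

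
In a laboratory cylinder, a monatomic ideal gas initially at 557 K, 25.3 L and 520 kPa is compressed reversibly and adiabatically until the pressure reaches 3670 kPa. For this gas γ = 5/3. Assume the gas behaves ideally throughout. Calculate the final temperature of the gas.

Adiabatic: T₂/T₁ = (P₂/P₁)^((γ−1)/γ) ⇒ T₂ = 557×(7.06)^0.400 = 1220 K; V₂ = 7.83 L.

1220 K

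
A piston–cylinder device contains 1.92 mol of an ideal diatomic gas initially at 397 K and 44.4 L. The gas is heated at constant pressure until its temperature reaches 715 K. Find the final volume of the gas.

80.0 L

P₁ = nRT₁/V₁ = 1.92×8.314×397/44.4 = 143 kPa.
Isobaric: P stays 143 kPa; V/T = const ⇒ T₂ = 715 K, V₂ = 80.0 L.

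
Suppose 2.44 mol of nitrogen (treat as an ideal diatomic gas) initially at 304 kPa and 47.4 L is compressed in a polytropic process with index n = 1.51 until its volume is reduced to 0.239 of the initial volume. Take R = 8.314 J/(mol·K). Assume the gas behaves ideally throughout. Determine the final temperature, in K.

1470 K

T₁ = P₁V₁/(nR) = 304×47.4/(2.44×8.314) = 710 K.
Polytropic n=1.51: T₂ = T₁(V₁/V₂)^(n−1) = 710×(4.18)^0.51 = 1470 K; P₂ = P₁(V₁/V₂)^n = 2640 kPa.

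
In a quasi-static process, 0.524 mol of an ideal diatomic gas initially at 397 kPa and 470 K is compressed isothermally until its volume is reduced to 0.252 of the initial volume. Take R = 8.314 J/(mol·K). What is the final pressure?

1580 kPa

V₁ = nRT₁/P₁ = 0.524×8.314×470/397 = 5.16 L.
Isothermal: T stays 470 K; PV = const ⇒ V₂ = 1.30 L, P₂ = 1580 kPa.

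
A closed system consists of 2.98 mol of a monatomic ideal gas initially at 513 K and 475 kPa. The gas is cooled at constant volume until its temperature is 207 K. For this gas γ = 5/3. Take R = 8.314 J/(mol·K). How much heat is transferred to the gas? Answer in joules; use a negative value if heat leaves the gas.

-11400 J

V₁ = nRT₁/P₁ = 2.98×8.314×513/475 = 26.8 L.
Isochoric: V stays 26.8 L; P/T = const ⇒ T₂ = 207 K, P₂ = 192 kPa.
W = 0 (no volume change).
ΔU = nCvΔT = 2.98×12.5×(207−513) = -11400 J.
Q = ΔU = -11400 J.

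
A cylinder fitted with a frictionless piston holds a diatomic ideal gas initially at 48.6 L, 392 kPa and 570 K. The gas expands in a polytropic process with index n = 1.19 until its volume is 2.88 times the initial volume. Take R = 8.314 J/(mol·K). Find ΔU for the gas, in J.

-8670 J

n = P₁V₁/(RT₁) = 392×48.6/(8.314×570) = 4.02 mol.
Polytropic n=1.19: T₂ = T₁(V₁/V₂)^(n−1) = 570×(0.347)^0.19 = 466 K; P₂ = P₁(V₁/V₂)^n = 111 kPa.
For an ideal gas ΔU = nCvΔT with Cv = (5/2)R = 20.8 J/(mol·K).
ΔU = 4.02×20.8×(466−570) = -8670 J.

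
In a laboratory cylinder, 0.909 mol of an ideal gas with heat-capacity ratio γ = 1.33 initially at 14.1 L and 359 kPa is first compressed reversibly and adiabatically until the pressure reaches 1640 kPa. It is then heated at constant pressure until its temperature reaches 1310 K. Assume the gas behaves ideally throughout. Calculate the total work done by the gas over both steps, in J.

T₁ = P₁V₁/(nR) = 359×14.1/(0.909×8.314) = 670 K.
Step 1 — Adiabatic: T₂/T₁ = (P₂/P₁)^((γ−1)/γ) ⇒ T₂ = 670×(4.57)^0.248 = 976 K; V₂ = 4.50 L.
ΔU = nCvΔT = 0.909×25.2×(976−670) = 7020 J.
Q = 0 for an adiabatic process, so W = −ΔU = -7020 J.
State after step 1: P = 1640 kPa, V = 4.50 L, T = 976 K.
Step 2 — Isobaric: P stays 1640 kPa; V/T = const ⇒ T₂ = 1310 K, V₂ = 6.04 L.
W = PΔV = 1640×(6.04−4.50) kPa·L = 2520 J.
ΔU = nCvΔT = 0.909×25.2×(1310−976) = 7640 J.
Q = ΔU + W = nCpΔT = 10200 J.
Net over both steps: W = -4500 J, Q = 10200 J, ΔU = 14700 J.

-4500 J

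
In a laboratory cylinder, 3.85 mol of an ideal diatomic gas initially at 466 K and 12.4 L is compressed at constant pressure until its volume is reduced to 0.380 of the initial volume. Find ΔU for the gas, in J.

P₁ = nRT₁/V₁ = 3.85×8.314×466/12.4 = 1200 kPa.
Isobaric: P stays 1200 kPa; V/T = const ⇒ T₂ = 177 K, V₂ = 4.71 L.
For an ideal gas ΔU = nCvΔT with Cv = (5/2)R = 20.8 J/(mol·K).
ΔU = 3.85×20.8×(177−466) = -23100 J.

-23100 J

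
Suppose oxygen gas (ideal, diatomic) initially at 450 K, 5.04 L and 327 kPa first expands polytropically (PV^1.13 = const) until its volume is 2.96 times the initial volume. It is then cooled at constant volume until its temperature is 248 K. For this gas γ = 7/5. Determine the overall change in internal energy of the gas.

n = P₁V₁/(RT₁) = 327×5.04/(8.314×450) = 0.441 mol.
Step 1 — Polytropic n=1.13: T₂ = T₁(V₁/V₂)^(n−1) = 450×(0.338)^0.13 = 391 K; P₂ = P₁(V₁/V₂)^n = 95.9 kPa.
W = (P₁V₁−P₂V₂)/(n−1) = (327×5.04−95.9×14.9)/0.13 = 1670 J.
ΔU = nCvΔT = 0.441×20.8×(391−450) = -542 J.
Q = ΔU + W = 1130 J.
State after step 1: P = 95.9 kPa, V = 14.9 L, T = 391 K.
Step 2 — Isochoric: V stays 14.9 L; P/T = const ⇒ T₂ = 248 K, P₂ = 60.9 kPa.
W = 0 (no volume change).
ΔU = nCvΔT = 0.441×20.8×(248−391) = -1310 J.
Q = ΔU = -1310 J.
Net over both steps: W = 1670 J, Q = -181 J, ΔU = -1850 J.

-1850 J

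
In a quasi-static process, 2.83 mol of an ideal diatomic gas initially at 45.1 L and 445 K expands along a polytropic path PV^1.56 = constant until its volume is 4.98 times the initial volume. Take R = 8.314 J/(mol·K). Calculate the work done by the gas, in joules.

P₁ = nRT₁/V₁ = 2.83×8.314×445/45.1 = 232 kPa.
Polytropic n=1.56: T₂ = T₁(V₁/V₂)^(n−1) = 445×(0.201)^0.56 = 181 K; P₂ = P₁(V₁/V₂)^n = 19.0 kPa.
W = (P₁V₁−P₂V₂)/(n−1) = (232×45.1−19.0×225)/0.56 = 11100 J.

11100 J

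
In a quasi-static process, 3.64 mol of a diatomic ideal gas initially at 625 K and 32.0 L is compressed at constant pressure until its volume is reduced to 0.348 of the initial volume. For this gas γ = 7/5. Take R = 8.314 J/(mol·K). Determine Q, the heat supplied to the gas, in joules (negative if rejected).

P₁ = nRT₁/V₁ = 3.64×8.314×625/32.0 = 591 kPa.
Isobaric: P stays 591 kPa; V/T = const ⇒ T₂ = 217 K, V₂ = 11.1 L.
W = PΔV = 591×(11.1−32.0) kPa·L = -12300 J.
ΔU = nCvΔT = 3.64×20.8×(217−625) = -30800 J.
Q = ΔU + W = nCpΔT = -43200 J.

-43200 J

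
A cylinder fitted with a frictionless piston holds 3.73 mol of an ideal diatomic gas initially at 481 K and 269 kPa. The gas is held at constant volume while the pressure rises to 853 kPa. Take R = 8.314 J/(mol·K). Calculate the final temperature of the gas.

V₁ = nRT₁/P₁ = 3.73×8.314×481/269 = 55.5 L.
Isochoric: V stays 55.5 L; P/T = const ⇒ T₂ = 1530 K, P₂ = 853 kPa.

1530 K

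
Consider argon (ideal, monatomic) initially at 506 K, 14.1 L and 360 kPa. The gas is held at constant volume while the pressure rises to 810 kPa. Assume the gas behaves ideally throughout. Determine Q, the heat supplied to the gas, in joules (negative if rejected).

9520 J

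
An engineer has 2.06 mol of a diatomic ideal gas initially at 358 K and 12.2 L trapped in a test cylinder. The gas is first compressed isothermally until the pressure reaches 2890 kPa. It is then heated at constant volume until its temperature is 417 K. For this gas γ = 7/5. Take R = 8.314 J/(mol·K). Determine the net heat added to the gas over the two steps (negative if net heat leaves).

P₁ = nRT₁/V₁ = 2.06×8.314×358/12.2 = 503 kPa.
Step 1 — Isothermal: T stays 358 K; PV = const ⇒ V₂ = 2.12 L, P₂ = 2890 kPa.
ΔU = 0 (ideal gas, T constant).
W = nRT ln(V₂/V₁) = 2.06×8.314×358×ln(0.174) = -10700 J.
Q = ΔU + W = -10700 J.
State after step 1: P = 2890 kPa, V = 2.12 L, T = 358 K.
Step 2 — Isochoric: V stays 2.12 L; P/T = const ⇒ T₂ = 417 K, P₂ = 3370 kPa.
W = 0 (no volume change).
ΔU = nCvΔT = 2.06×20.8×(417−358) = 2530 J.
Q = ΔU = 2530 J.
Net over both steps: W = -10700 J, Q = -8200 J, ΔU = 2530 J.

-8200 J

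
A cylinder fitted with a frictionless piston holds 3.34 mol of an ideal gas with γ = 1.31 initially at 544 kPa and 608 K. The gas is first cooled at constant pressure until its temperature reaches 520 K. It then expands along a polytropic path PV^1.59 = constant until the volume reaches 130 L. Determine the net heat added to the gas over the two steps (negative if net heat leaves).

-23800 J

V₁ = nRT₁/P₁ = 3.34×8.314×608/544 = 31.0 L.
Step 1 — Isobaric: P stays 544 kPa; V/T = const ⇒ T₂ = 520 K, V₂ = 26.5 L.
W = PΔV = 544×(26.5−31.0) kPa·L = -2440 J.
ΔU = nCvΔT = 3.34×26.8×(520−608) = -7880 J.
Q = ΔU + W = nCpΔT = -10300 J.
State after step 1: P = 544 kPa, V = 26.5 L, T = 520 K.
Step 2 — Polytropic n=1.59: T₂ = T₁(V₁/V₂)^(n−1) = 520×(0.204)^0.59 = 204 K; P₂ = P₁(V₁/V₂)^n = 43.5 kPa.
W = (P₁V₁−P₂V₂)/(n−1) = (544×26.5−43.5×130)/0.59 = 14900 J.
ΔU = nCvΔT = 3.34×26.8×(204−520) = -28300 J.
Q = ΔU + W = -13400 J.
Net over both steps: W = 12400 J, Q = -23800 J, ΔU = -36200 J.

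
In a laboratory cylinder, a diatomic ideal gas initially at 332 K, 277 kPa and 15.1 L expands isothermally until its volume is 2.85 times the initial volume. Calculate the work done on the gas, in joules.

n = P₁V₁/(RT₁) = 277×15.1/(8.314×332) = 1.52 mol.
Isothermal: T stays 332 K; PV = const ⇒ V₂ = 43.0 L, P₂ = 97.2 kPa.
W = nRT ln(V₂/V₁) = 1.52×8.314×332×ln(2.85) = 4380 J.
Work done on the gas = −W_by = -4380 J.

-4380 J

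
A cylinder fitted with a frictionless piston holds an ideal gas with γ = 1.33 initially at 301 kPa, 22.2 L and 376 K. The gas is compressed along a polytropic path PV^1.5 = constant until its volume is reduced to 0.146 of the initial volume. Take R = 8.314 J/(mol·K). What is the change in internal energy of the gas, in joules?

n = P₁V₁/(RT₁) = 301×22.2/(8.314×376) = 2.14 mol.
Polytropic n=1.5: T₂ = T₁(V₁/V₂)^(n−1) = 376×(6.85)^0.50 = 984 K; P₂ = P₁(V₁/V₂)^n = 5400 kPa.
For an ideal gas ΔU = nCvΔT with Cv = R/(γ−1) = 25.2 J/(mol·K).
ΔU = 2.14×25.2×(984−376) = 32700 J.

32700 J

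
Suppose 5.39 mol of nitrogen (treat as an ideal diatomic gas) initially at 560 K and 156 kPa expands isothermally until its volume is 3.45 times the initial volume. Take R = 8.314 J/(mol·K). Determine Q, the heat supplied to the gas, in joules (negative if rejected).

31100 J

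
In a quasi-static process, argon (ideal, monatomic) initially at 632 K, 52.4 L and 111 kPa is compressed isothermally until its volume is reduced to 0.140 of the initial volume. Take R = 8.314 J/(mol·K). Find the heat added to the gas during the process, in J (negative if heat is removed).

-11400 J

n = P₁V₁/(RT₁) = 111×52.4/(8.314×632) = 1.11 mol.
Isothermal: T stays 632 K; PV = const ⇒ V₂ = 7.34 L, P₂ = 793 kPa.
ΔU = 0 (ideal gas, T constant).
W = nRT ln(V₂/V₁) = 1.11×8.314×632×ln(0.140) = -11400 J.
Q = ΔU + W = -11400 J.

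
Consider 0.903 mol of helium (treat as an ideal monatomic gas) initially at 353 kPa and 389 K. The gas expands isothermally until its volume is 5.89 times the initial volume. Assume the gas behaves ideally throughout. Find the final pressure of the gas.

59.9 kPa

V₁ = nRT₁/P₁ = 0.903×8.314×389/353 = 8.27 L.
Isothermal: T stays 389 K; PV = const ⇒ V₂ = 48.7 L, P₂ = 59.9 kPa.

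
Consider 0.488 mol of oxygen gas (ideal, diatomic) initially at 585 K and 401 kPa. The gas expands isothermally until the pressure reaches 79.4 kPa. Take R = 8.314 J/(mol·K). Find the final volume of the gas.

V₁ = nRT₁/P₁ = 0.488×8.314×585/401 = 5.92 L.
Isothermal: T stays 585 K; PV = const ⇒ V₂ = 29.9 L, P₂ = 79.4 kPa.

29.9 L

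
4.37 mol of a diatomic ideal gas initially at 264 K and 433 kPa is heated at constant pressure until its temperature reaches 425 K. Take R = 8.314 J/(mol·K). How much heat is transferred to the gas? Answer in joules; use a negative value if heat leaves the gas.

V₁ = nRT₁/P₁ = 4.37×8.314×264/433 = 22.2 L.
Isobaric: P stays 433 kPa; V/T = const ⇒ T₂ = 425 K, V₂ = 35.7 L.
W = PΔV = 433×(35.7−22.2) kPa·L = 5850 J.
ΔU = nCvΔT = 4.37×20.8×(425−264) = 14600 J.
Q = ΔU + W = nCpΔT = 20500 J.

20500 J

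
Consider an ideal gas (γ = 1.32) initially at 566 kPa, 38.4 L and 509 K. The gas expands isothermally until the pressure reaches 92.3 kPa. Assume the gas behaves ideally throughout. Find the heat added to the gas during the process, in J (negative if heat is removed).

39400 J

n = P₁V₁/(RT₁) = 566×38.4/(8.314×509) = 5.14 mol.
Isothermal: T stays 509 K; PV = const ⇒ V₂ = 235 L, P₂ = 92.3 kPa.
ΔU = 0 (ideal gas, T constant).
W = nRT ln(V₂/V₁) = 5.14×8.314×509×ln(6.13) = 39400 J.
Q = ΔU + W = 39400 J.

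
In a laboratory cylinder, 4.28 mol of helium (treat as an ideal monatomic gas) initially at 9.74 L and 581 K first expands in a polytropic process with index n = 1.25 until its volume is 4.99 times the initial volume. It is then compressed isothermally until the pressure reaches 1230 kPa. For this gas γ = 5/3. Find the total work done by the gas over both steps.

P₁ = nRT₁/V₁ = 4.28×8.314×581/9.74 = 2120 kPa.
Step 1 — Polytropic n=1.25: T₂ = T₁(V₁/V₂)^(n−1) = 581×(0.200)^0.25 = 389 K; P₂ = P₁(V₁/V₂)^n = 285 kPa.
W = (P₁V₁−P₂V₂)/(n−1) = (2120×9.74−285×48.6)/0.25 = 27400 J.
ΔU = nCvΔT = 4.28×12.5×(389−581) = -10300 J.
Q = ΔU + W = 17100 J.
State after step 1: P = 285 kPa, V = 48.6 L, T = 389 K.
Step 2 — Isothermal: T stays 389 K; PV = const ⇒ V₂ = 11.2 L, P₂ = 1230 kPa.
ΔU = 0 (ideal gas, T constant).
W = nRT ln(V₂/V₁) = 4.28×8.314×389×ln(0.231) = -20200 J.
Q = ΔU + W = -20200 J.
Net over both steps: W = 7120 J, Q = -3140 J, ΔU = -10300 J.

7120 J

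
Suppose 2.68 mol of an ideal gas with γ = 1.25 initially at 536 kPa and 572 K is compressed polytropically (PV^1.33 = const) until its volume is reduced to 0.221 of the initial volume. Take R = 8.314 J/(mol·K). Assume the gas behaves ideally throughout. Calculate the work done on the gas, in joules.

V₁ = nRT₁/P₁ = 2.68×8.314×572/536 = 23.8 L.
Polytropic n=1.33: T₂ = T₁(V₁/V₂)^(n−1) = 572×(4.52)^0.33 = 941 K; P₂ = P₁(V₁/V₂)^n = 3990 kPa.
W = (P₁V₁−P₂V₂)/(n−1) = (536×23.8−3990×5.25)/0.33 = -24900 J.
Work done on the gas = −W_by = 24900 J.

24900 J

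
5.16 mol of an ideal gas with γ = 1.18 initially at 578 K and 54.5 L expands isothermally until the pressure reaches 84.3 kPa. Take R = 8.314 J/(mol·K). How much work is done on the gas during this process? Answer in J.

-41800 J

P₁ = nRT₁/V₁ = 5.16×8.314×578/54.5 = 455 kPa.
Isothermal: T stays 578 K; PV = const ⇒ V₂ = 294 L, P₂ = 84.3 kPa.
W = nRT ln(V₂/V₁) = 5.16×8.314×578×ln(5.40) = 41800 J.
Work done on the gas = −W_by = -41800 J.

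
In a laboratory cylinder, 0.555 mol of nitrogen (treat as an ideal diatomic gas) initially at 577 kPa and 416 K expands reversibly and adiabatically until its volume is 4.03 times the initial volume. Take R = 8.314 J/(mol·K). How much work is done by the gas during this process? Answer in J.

2050 J

V₁ = nRT₁/P₁ = 0.555×8.314×416/577 = 3.33 L.
Adiabatic: TV^(γ−1) = const ⇒ T₂ = 416×(0.248)^0.400 = 238 K; PV^γ = const ⇒ P₂ = 82.0 kPa.
ΔU = nCvΔT = 0.555×20.8×(238−416) = -2050 J.
Q = 0 for an adiabatic process, so W = −ΔU = 2050 J.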